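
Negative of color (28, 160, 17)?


Invert: (255-R, 255-G, 255-B)
R: 255-28 = 227
G: 255-160 = 95
B: 255-17 = 238
= RGB(227, 95, 238)


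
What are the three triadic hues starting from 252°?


Triadic: equally spaced at 120° intervals
H1 = 252°
H2 = (252 + 120) mod 360 = 12°
H3 = (252 + 240) mod 360 = 132°
Triadic = 252°, 12°, 132°


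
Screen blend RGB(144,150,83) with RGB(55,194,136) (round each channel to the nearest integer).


Screen: C = 255 - (255-A)×(255-B)/255, rounded to nearest integer
R: 255 - (255-144)×(255-55)/255 = 255 - 22200/255 ≈ 255 - 87.059 = 167.941 → 168
G: 255 - (255-150)×(255-194)/255 = 255 - 6405/255 ≈ 255 - 25.118 = 229.882 → 230
B: 255 - (255-83)×(255-136)/255 = 255 - 20468/255 ≈ 255 - 80.267 = 174.733 → 175
= RGB(168, 230, 175)


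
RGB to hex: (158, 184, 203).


R = 158 → 9E (hex)
G = 184 → B8 (hex)
B = 203 → CB (hex)
Hex = #9EB8CB


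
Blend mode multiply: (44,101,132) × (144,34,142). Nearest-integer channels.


Multiply: C = A×B/255, rounded to nearest integer
R: 44×144/255 = 6336/255 ≈ 24.847 → 25
G: 101×34/255 = 3434/255 ≈ 13.467 → 13
B: 132×142/255 = 18744/255 ≈ 73.506 → 74
= RGB(25, 13, 74)


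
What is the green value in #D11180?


Color: #D11180
R = D1 = 209
G = 11 = 17
B = 80 = 128
Green = 17


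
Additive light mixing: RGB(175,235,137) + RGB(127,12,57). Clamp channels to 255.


Additive: each channel = min(255, C₁+C₂)
R: 175+127 = 302 → 255
G: 235+12 = 247 → 247
B: 137+57 = 194 → 194
= RGB(255, 247, 194)


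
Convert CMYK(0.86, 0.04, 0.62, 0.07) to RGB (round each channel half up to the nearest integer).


R = 255 × (1-C) × (1-K) = 255 × 0.14 × 0.93 = 33.201 → 33
G = 255 × (1-M) × (1-K) = 255 × 0.96 × 0.93 = 227.664 → 228
B = 255 × (1-Y) × (1-K) = 255 × 0.38 × 0.93 = 90.117 → 90
= RGB(33, 228, 90)


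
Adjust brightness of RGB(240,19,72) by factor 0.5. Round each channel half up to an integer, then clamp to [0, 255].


Multiply each channel by 0.5, round half up, clamp to [0, 255]
R: 240×0.5 = 120
G: 19×0.5 = 9.5 → round → 10
B: 72×0.5 = 36
= RGB(120, 10, 36)


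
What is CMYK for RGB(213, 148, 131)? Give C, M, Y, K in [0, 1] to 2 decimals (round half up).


R'=213/255≈0.8353, G'=148/255≈0.5804, B'=131/255≈0.5137
K = 1 - max(R',G',B') = 1 - 213/255 = 42/255 = 0.16470… → 0.16
(1-R'-K)/(1-K) simplifies to (max-R)/max with max = 213:
C = (213-213)/213 = 0/213 = 0 → 0.00
M = (213-148)/213 = 65/213 = 0.30516… → 0.31
Y = (213-131)/213 = 82/213 = 0.38497… → 0.38
= CMYK(0.00, 0.31, 0.38, 0.16)


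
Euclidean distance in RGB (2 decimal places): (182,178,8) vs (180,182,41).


d = √[(R₁-R₂)² + (G₁-G₂)² + (B₁-B₂)²]
d = √[(182-180)² + (178-182)² + (8-41)²]
d = √[4 + 16 + 1089]
d = √1109
d ≈ 33.30


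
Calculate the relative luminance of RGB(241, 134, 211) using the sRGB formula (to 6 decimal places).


Linearize each channel (sRGB transfer function): c = v/255; c_lin = c/12.92 if c ≤ 0.04045, else ((c+0.055)/1.055)^2.4
  R: 241/255 ≈ 0.945098 > 0.04045 → ((0.945098+0.055)/1.055)^2.4 ≈ 0.879622
  G: 134/255 ≈ 0.525490 > 0.04045 → ((0.525490+0.055)/1.055)^2.4 ≈ 0.238398
  B: 211/255 ≈ 0.827451 > 0.04045 → ((0.827451+0.055)/1.055)^2.4 ≈ 0.651406
R_lin = 0.879622, G_lin = 0.238398, B_lin = 0.651406
L = 0.2126×R + 0.7152×G + 0.0722×B
L = 0.2126×0.879622 + 0.7152×0.238398 + 0.0722×0.651406
L ≈ 0.404541


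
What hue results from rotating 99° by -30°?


New hue = (H + rotation) mod 360
New hue = (99 -30) mod 360
= 69 mod 360
= 69°


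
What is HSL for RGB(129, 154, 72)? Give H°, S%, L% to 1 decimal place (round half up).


Normalize: R'=129/255≈0.5059, G'=154/255≈0.6039, B'=72/255≈0.2824
Max=154/255, Min=72/255, Δ=Max-Min=82/255
L = (Max+Min)/2 = (154+72)/510 = 226/510 = 0.44313… → L = 44.3%
L ≤ 0.5 → S = Δ/(Max+Min) = 82/(154+72) = 82/226 = 0.36283… → S = 36.3%
(the 1/255 factors cancel in S and H, so raw channel differences can be used)
Max is G' → H = 60 × ((B-R)/Δ + 2) = 60 × ((72-129)/82 + 2)
  -57/82 + 2 = -0.6951… + 2 = 1.3048…
  H = 60 × 1.3048… = 78.292…° → H = 78.3°
= HSL(78.3°, 36.3%, 44.3%)


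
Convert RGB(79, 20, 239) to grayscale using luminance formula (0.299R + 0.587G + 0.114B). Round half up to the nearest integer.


Gray = 0.299×R + 0.587×G + 0.114×B
Gray = 0.299×79 + 0.587×20 + 0.114×239
Gray = 23.621 + 11.740 + 27.246
Gray = 62.607 → round half up → 63
Gray = 63


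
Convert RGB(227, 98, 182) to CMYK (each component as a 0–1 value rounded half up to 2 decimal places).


R'=227/255≈0.8902, G'=98/255≈0.3843, B'=182/255≈0.7137
K = 1 - max(R',G',B') = 1 - 227/255 = 28/255 = 0.10980… → 0.11
(1-R'-K)/(1-K) simplifies to (max-R)/max with max = 227:
C = (227-227)/227 = 0/227 = 0 → 0.00
M = (227-98)/227 = 129/227 = 0.56828… → 0.57
Y = (227-182)/227 = 45/227 = 0.19823… → 0.20
= CMYK(0.00, 0.57, 0.20, 0.11)


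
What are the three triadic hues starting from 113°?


Triadic: equally spaced at 120° intervals
H1 = 113°
H2 = (113 + 120) mod 360 = 233°
H3 = (113 + 240) mod 360 = 353°
Triadic = 113°, 233°, 353°


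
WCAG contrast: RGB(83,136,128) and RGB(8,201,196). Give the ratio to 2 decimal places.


Linearize each sRGB channel c=v/255: c/12.92 if c ≤ 0.04045 else ((c+0.055)/1.055)^2.4
L = 0.2126×R_lin + 0.7152×G_lin + 0.0722×B_lin
Color 1 (83,136,128):
  R=83: 83/255≈0.3255 > 0.04045 → ((0.3255+0.055)/1.055)^2.4 ≈ 0.08650
  G=136: 136/255≈0.5333 > 0.04045 → ((0.5333+0.055)/1.055)^2.4 ≈ 0.24620
  B=128: 128/255≈0.5020 > 0.04045 → ((0.5020+0.055)/1.055)^2.4 ≈ 0.21586
  L1 = 0.2126×0.08650 + 0.7152×0.24620 + 0.0722×0.21586 ≈ 0.21006
Color 2 (8,201,196):
  R=8: 8/255≈0.0314 ≤ 0.04045 → 0.0314/12.92 ≈ 0.00243
  G=201: 201/255≈0.7882 > 0.04045 → ((0.7882+0.055)/1.055)^2.4 ≈ 0.58408
  B=196: 196/255≈0.7686 > 0.04045 → ((0.7686+0.055)/1.055)^2.4 ≈ 0.55201
  L2 = 0.2126×0.00243 + 0.7152×0.58408 + 0.0722×0.55201 ≈ 0.45810
Lighter = 0.45810, Darker = 0.21006
Ratio = (L_lighter + 0.05) / (L_darker + 0.05)
Ratio = (0.45810 + 0.05) / (0.21006 + 0.05) = 0.50810 / 0.26006 ≈ 1.9538
Ratio ≈ 1.95:1


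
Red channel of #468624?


Color: #468624
R = 46 = 70
G = 86 = 134
B = 24 = 36
Red = 70


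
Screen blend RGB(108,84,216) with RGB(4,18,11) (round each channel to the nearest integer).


Screen: C = 255 - (255-A)×(255-B)/255, rounded to nearest integer
R: 255 - (255-108)×(255-4)/255 = 255 - 36897/255 ≈ 255 - 144.694 = 110.306 → 110
G: 255 - (255-84)×(255-18)/255 = 255 - 40527/255 ≈ 255 - 158.929 = 96.071 → 96
B: 255 - (255-216)×(255-11)/255 = 255 - 9516/255 ≈ 255 - 37.318 = 217.682 → 218
= RGB(110, 96, 218)


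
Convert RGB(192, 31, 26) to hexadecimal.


R = 192 → C0 (hex)
G = 31 → 1F (hex)
B = 26 → 1A (hex)
Hex = #C01F1A


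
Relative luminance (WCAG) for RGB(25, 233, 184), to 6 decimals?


Linearize each channel (sRGB transfer function): c = v/255; c_lin = c/12.92 if c ≤ 0.04045, else ((c+0.055)/1.055)^2.4
  R: 25/255 ≈ 0.098039 > 0.04045 → ((0.098039+0.055)/1.055)^2.4 ≈ 0.009721
  G: 233/255 ≈ 0.913725 > 0.04045 → ((0.913725+0.055)/1.055)^2.4 ≈ 0.814847
  B: 184/255 ≈ 0.721569 > 0.04045 → ((0.721569+0.055)/1.055)^2.4 ≈ 0.479320
R_lin = 0.009721, G_lin = 0.814847, B_lin = 0.479320
L = 0.2126×R + 0.7152×G + 0.0722×B
L = 0.2126×0.009721 + 0.7152×0.814847 + 0.0722×0.479320
L ≈ 0.619452


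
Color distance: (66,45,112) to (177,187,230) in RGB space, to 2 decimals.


d = √[(R₁-R₂)² + (G₁-G₂)² + (B₁-B₂)²]
d = √[(66-177)² + (45-187)² + (112-230)²]
d = √[12321 + 20164 + 13924]
d = √46409
d ≈ 215.43


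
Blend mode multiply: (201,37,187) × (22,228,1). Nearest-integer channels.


Multiply: C = A×B/255, rounded to nearest integer
R: 201×22/255 = 4422/255 ≈ 17.341 → 17
G: 37×228/255 = 8436/255 ≈ 33.082 → 33
B: 187×1/255 = 187/255 ≈ 0.733 → 1
= RGB(17, 33, 1)


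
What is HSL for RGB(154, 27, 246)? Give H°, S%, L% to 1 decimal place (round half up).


Normalize: R'=154/255≈0.6039, G'=27/255≈0.1059, B'=246/255≈0.9647
Max=246/255, Min=27/255, Δ=Max-Min=219/255
L = (Max+Min)/2 = (246+27)/510 = 273/510 = 0.53529… → L = 53.5%
L > 0.5 → S = Δ/(2-Max-Min) = 219/(510-246-27) = 219/237 = 0.92405… → S = 92.4%
(the 1/255 factors cancel in S and H, so raw channel differences can be used)
Max is B' → H = 60 × ((R-G)/Δ + 4) = 60 × ((154-27)/219 + 4)
  127/219 + 4 = 0.5799… + 4 = 4.5799…
  H = 60 × 4.5799… = 274.794…° → H = 274.8°
= HSL(274.8°, 92.4%, 53.5%)


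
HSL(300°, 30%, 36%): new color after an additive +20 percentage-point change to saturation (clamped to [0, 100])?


Original S = 30%
Adjustment = +20 percentage points
New S = 30 + (20) = 50
Clamp to [0, 100] → 50
= HSL(300°, 50%, 36%)


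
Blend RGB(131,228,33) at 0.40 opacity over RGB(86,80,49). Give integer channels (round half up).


C = α×F + (1-α)×B, with 1-α = 0.60
R: 0.40×131 + 0.60×86 = 52.40 + 51.60 = 104.00 → 104
G: 0.40×228 + 0.60×80 = 91.20 + 48.00 = 139.20 → 139
B: 0.40×33 + 0.60×49 = 13.20 + 29.40 = 42.60 → 43
= RGB(104, 139, 43)


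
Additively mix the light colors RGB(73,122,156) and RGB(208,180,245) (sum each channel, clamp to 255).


Additive: each channel = min(255, C₁+C₂)
R: 73+208 = 281 → 255
G: 122+180 = 302 → 255
B: 156+245 = 401 → 255
= RGB(255, 255, 255)


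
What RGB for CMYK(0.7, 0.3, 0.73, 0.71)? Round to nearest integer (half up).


R = 255 × (1-C) × (1-K) = 255 × 0.30 × 0.29 = 22.185 → 22
G = 255 × (1-M) × (1-K) = 255 × 0.70 × 0.29 = 51.765 → 52
B = 255 × (1-Y) × (1-K) = 255 × 0.27 × 0.29 = 19.9665 → 20
= RGB(22, 52, 20)


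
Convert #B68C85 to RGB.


B6 → 182 (R)
8C → 140 (G)
85 → 133 (B)
= RGB(182, 140, 133)


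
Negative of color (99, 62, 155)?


Invert: (255-R, 255-G, 255-B)
R: 255-99 = 156
G: 255-62 = 193
B: 255-155 = 100
= RGB(156, 193, 100)


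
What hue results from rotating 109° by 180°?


New hue = (H + rotation) mod 360
New hue = (109 + 180) mod 360
= 289 mod 360
= 289°


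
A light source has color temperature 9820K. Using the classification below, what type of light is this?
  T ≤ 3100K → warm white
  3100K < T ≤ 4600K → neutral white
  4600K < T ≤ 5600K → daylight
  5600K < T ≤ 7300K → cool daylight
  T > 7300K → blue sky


Temperature: 9820K
9820K > 7300K → blue sky
Classification: blue sky


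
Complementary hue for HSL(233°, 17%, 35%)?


Complement = opposite side of color wheel = hue + 180°
H' = (233 + 180) mod 360 = 53°
S and L unchanged.
= HSL(53°, 17%, 35%)


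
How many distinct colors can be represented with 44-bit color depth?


Colors = 2^bits = 2^44
= 17,592,186,044,416 colors


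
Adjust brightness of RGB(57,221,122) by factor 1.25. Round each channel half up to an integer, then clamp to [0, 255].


Multiply each channel by 1.25, round half up, clamp to [0, 255]
R: 57×1.25 = 71.25 → round → 71
G: 221×1.25 = 276.25 → round → 276 → clamp → 255
B: 122×1.25 = 152.5 → round → 153
= RGB(71, 255, 153)


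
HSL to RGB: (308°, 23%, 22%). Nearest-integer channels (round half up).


H=308°, S=0.23, L=0.22
C = (1-|2L-1|)×S = (1-|-0.56|)×0.23 = 0.1012
H' = H/60 = 308/60 ≈ 5.1333; X = C×(1-|H' mod 2 - 1|) ≈ 0.0877
m = L - C/2 = 0.22 - 0.0506 = 0.1694
Sector ⌊H'⌋ = 5 → (R',G',B') = (0.1012, 0.0, ≈0.0877)
RGB = ((R'+m)×255, (G'+m)×255, (B'+m)×255) = (69.003, 43.197, 65.5622)
Round half up → RGB(69, 43, 66)


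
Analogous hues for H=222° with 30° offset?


Base hue: 222°
Left analog: (222 - 30) mod 360 = 192°
Right analog: (222 + 30) mod 360 = 252°
Analogous hues = 192° and 252°


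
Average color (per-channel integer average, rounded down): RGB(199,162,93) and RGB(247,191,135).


Midpoint: each channel = ⌊(C₁+C₂)/2⌋
R: ⌊(199+247)/2⌋ = 223
G: ⌊(162+191)/2⌋ = 176
B: ⌊(93+135)/2⌋ = 114
= RGB(223, 176, 114)


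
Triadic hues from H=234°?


Triadic: equally spaced at 120° intervals
H1 = 234°
H2 = (234 + 120) mod 360 = 354°
H3 = (234 + 240) mod 360 = 114°
Triadic = 234°, 354°, 114°


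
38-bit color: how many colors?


Colors = 2^bits = 2^38
= 274,877,906,944 colors


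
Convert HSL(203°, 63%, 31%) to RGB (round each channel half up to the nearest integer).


H=203°, S=0.63, L=0.31
C = (1-|2L-1|)×S = (1-|-0.38|)×0.63 = 0.3906
H' = H/60 = 203/60 ≈ 3.3833; X = C×(1-|H' mod 2 - 1|) = 0.24087
m = L - C/2 = 0.31 - 0.1953 = 0.1147
Sector ⌊H'⌋ = 3 → (R',G',B') = (0.0, 0.24087, 0.3906)
RGB = ((R'+m)×255, (G'+m)×255, (B'+m)×255) = (29.2485, 90.67035, 128.8515)
Round half up → RGB(29, 91, 129)


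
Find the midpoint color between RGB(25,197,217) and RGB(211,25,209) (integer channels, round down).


Midpoint: each channel = ⌊(C₁+C₂)/2⌋
R: ⌊(25+211)/2⌋ = 118
G: ⌊(197+25)/2⌋ = 111
B: ⌊(217+209)/2⌋ = 213
= RGB(118, 111, 213)


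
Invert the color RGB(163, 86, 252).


Invert: (255-R, 255-G, 255-B)
R: 255-163 = 92
G: 255-86 = 169
B: 255-252 = 3
= RGB(92, 169, 3)


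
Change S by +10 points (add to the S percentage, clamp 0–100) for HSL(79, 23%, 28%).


Original S = 23%
Adjustment = +10 percentage points
New S = 23 + (10) = 33
Clamp to [0, 100] → 33
= HSL(79°, 33%, 28%)


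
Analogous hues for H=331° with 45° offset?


Base hue: 331°
Left analog: (331 - 45) mod 360 = 286°
Right analog: (331 + 45) mod 360 = 16°
Analogous hues = 286° and 16°


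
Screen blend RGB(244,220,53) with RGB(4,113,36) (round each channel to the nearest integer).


Screen: C = 255 - (255-A)×(255-B)/255, rounded to nearest integer
R: 255 - (255-244)×(255-4)/255 = 255 - 2761/255 ≈ 255 - 10.827 = 244.173 → 244
G: 255 - (255-220)×(255-113)/255 = 255 - 4970/255 ≈ 255 - 19.490 = 235.510 → 236
B: 255 - (255-53)×(255-36)/255 = 255 - 44238/255 ≈ 255 - 173.482 = 81.518 → 82
= RGB(244, 236, 82)


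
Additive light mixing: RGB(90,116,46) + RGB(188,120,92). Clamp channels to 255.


Additive: each channel = min(255, C₁+C₂)
R: 90+188 = 278 → 255
G: 116+120 = 236 → 236
B: 46+92 = 138 → 138
= RGB(255, 236, 138)


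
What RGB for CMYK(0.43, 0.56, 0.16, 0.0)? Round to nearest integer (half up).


R = 255 × (1-C) × (1-K) = 255 × 0.57 × 1.00 = 145.35 → 145
G = 255 × (1-M) × (1-K) = 255 × 0.44 × 1.00 = 112.2 → 112
B = 255 × (1-Y) × (1-K) = 255 × 0.84 × 1.00 = 214.2 → 214
= RGB(145, 112, 214)


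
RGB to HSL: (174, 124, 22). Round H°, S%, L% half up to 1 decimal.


Normalize: R'=174/255≈0.6824, G'=124/255≈0.4863, B'=22/255≈0.0863
Max=174/255, Min=22/255, Δ=Max-Min=152/255
L = (Max+Min)/2 = (174+22)/510 = 196/510 = 0.38431… → L = 38.4%
L ≤ 0.5 → S = Δ/(Max+Min) = 152/(174+22) = 152/196 = 0.77551… → S = 77.6%
(the 1/255 factors cancel in S and H, so raw channel differences can be used)
Max is R' → H = 60 × (((G-B)/Δ) mod 6) = 60 × (((124-22)/152) mod 6)
  102/152 = 0.6710…
  H = 60 × 0.6710… = 40.263…° → H = 40.3°
= HSL(40.3°, 77.6%, 38.4%)


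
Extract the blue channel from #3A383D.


Color: #3A383D
R = 3A = 58
G = 38 = 56
B = 3D = 61
Blue = 61


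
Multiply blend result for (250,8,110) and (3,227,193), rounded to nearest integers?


Multiply: C = A×B/255, rounded to nearest integer
R: 250×3/255 = 750/255 ≈ 2.941 → 3
G: 8×227/255 = 1816/255 ≈ 7.122 → 7
B: 110×193/255 = 21230/255 ≈ 83.255 → 83
= RGB(3, 7, 83)


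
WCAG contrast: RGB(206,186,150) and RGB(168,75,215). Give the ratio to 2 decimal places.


Linearize each sRGB channel c=v/255: c/12.92 if c ≤ 0.04045 else ((c+0.055)/1.055)^2.4
L = 0.2126×R_lin + 0.7152×G_lin + 0.0722×B_lin
Color 1 (206,186,150):
  R=206: 206/255≈0.8078 > 0.04045 → ((0.8078+0.055)/1.055)^2.4 ≈ 0.61721
  G=186: 186/255≈0.7294 > 0.04045 → ((0.7294+0.055)/1.055)^2.4 ≈ 0.49102
  B=150: 150/255≈0.5882 > 0.04045 → ((0.5882+0.055)/1.055)^2.4 ≈ 0.30499
  L1 = 0.2126×0.61721 + 0.7152×0.49102 + 0.0722×0.30499 ≈ 0.50442
Color 2 (168,75,215):
  R=168: 168/255≈0.6588 > 0.04045 → ((0.6588+0.055)/1.055)^2.4 ≈ 0.39157
  G=75: 75/255≈0.2941 > 0.04045 → ((0.2941+0.055)/1.055)^2.4 ≈ 0.07036
  B=215: 215/255≈0.8431 > 0.04045 → ((0.8431+0.055)/1.055)^2.4 ≈ 0.67954
  L2 = 0.2126×0.39157 + 0.7152×0.07036 + 0.0722×0.67954 ≈ 0.18263
Lighter = 0.50442, Darker = 0.18263
Ratio = (L_lighter + 0.05) / (L_darker + 0.05)
Ratio = (0.50442 + 0.05) / (0.18263 + 0.05) = 0.55442 / 0.23263 ≈ 2.3832
Ratio ≈ 2.38:1


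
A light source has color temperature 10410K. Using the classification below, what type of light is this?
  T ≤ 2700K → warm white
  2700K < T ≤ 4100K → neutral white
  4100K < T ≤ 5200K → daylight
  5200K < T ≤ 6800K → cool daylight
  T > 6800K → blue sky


Temperature: 10410K
10410K > 6800K → blue sky
Classification: blue sky


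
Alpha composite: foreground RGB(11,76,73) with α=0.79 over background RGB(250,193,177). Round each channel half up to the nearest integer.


C = α×F + (1-α)×B, with 1-α = 0.21
R: 0.79×11 + 0.21×250 = 8.69 + 52.50 = 61.19 → 61
G: 0.79×76 + 0.21×193 = 60.04 + 40.53 = 100.57 → 101
B: 0.79×73 + 0.21×177 = 57.67 + 37.17 = 94.84 → 95
= RGB(61, 101, 95)


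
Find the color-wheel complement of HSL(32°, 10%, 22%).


Complement = opposite side of color wheel = hue + 180°
H' = (32 + 180) mod 360 = 212°
S and L unchanged.
= HSL(212°, 10%, 22%)


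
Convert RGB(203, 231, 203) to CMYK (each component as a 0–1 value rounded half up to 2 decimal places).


R'=203/255≈0.7961, G'=231/255≈0.9059, B'=203/255≈0.7961
K = 1 - max(R',G',B') = 1 - 231/255 = 24/255 = 0.09411… → 0.09
(1-R'-K)/(1-K) simplifies to (max-R)/max with max = 231:
C = (231-203)/231 = 28/231 = 0.12121… → 0.12
M = (231-231)/231 = 0/231 = 0 → 0.00
Y = (231-203)/231 = 28/231 = 0.12121… → 0.12
= CMYK(0.12, 0.00, 0.12, 0.09)


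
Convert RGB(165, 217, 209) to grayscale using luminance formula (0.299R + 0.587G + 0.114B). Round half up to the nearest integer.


Gray = 0.299×R + 0.587×G + 0.114×B
Gray = 0.299×165 + 0.587×217 + 0.114×209
Gray = 49.335 + 127.379 + 23.826
Gray = 200.540 → round half up → 201
Gray = 201


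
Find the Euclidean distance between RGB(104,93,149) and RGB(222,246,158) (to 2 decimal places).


d = √[(R₁-R₂)² + (G₁-G₂)² + (B₁-B₂)²]
d = √[(104-222)² + (93-246)² + (149-158)²]
d = √[13924 + 23409 + 81]
d = √37414
d ≈ 193.43


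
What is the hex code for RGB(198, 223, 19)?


R = 198 → C6 (hex)
G = 223 → DF (hex)
B = 19 → 13 (hex)
Hex = #C6DF13


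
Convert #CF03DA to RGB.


CF → 207 (R)
03 → 3 (G)
DA → 218 (B)
= RGB(207, 3, 218)


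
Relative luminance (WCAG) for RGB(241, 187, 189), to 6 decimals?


Linearize each channel (sRGB transfer function): c = v/255; c_lin = c/12.92 if c ≤ 0.04045, else ((c+0.055)/1.055)^2.4
  R: 241/255 ≈ 0.945098 > 0.04045 → ((0.945098+0.055)/1.055)^2.4 ≈ 0.879622
  G: 187/255 ≈ 0.733333 > 0.04045 → ((0.733333+0.055)/1.055)^2.4 ≈ 0.496933
  B: 189/255 ≈ 0.741176 > 0.04045 → ((0.741176+0.055)/1.055)^2.4 ≈ 0.508881
R_lin = 0.879622, G_lin = 0.496933, B_lin = 0.508881
L = 0.2126×R + 0.7152×G + 0.0722×B
L = 0.2126×0.879622 + 0.7152×0.496933 + 0.0722×0.508881
L ≈ 0.579155


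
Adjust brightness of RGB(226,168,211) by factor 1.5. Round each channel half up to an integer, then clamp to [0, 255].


Multiply each channel by 1.5, round half up, clamp to [0, 255]
R: 226×1.5 = 339 → clamp → 255
G: 168×1.5 = 252
B: 211×1.5 = 316.5 → round → 317 → clamp → 255
= RGB(255, 252, 255)


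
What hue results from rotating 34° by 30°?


New hue = (H + rotation) mod 360
New hue = (34 + 30) mod 360
= 64 mod 360
= 64°


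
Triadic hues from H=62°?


Triadic: equally spaced at 120° intervals
H1 = 62°
H2 = (62 + 120) mod 360 = 182°
H3 = (62 + 240) mod 360 = 302°
Triadic = 62°, 182°, 302°


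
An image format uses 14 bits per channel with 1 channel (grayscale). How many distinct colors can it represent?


Total bits = 14 bits/channel × 1 channels = 14 bits
Distinct colors = 2^14
= 16,384 colors


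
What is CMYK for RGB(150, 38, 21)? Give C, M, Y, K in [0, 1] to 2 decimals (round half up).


R'=150/255≈0.5882, G'=38/255≈0.1490, B'=21/255≈0.0824
K = 1 - max(R',G',B') = 1 - 150/255 = 105/255 = 0.41176… → 0.41
(1-R'-K)/(1-K) simplifies to (max-R)/max with max = 150:
C = (150-150)/150 = 0/150 = 0 → 0.00
M = (150-38)/150 = 112/150 = 0.74666… → 0.75
Y = (150-21)/150 = 129/150 = 0.86 → 0.86
= CMYK(0.00, 0.75, 0.86, 0.41)


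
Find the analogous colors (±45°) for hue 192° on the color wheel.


Base hue: 192°
Left analog: (192 - 45) mod 360 = 147°
Right analog: (192 + 45) mod 360 = 237°
Analogous hues = 147° and 237°


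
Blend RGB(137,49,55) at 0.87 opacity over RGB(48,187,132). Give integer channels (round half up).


C = α×F + (1-α)×B, with 1-α = 0.13
R: 0.87×137 + 0.13×48 = 119.19 + 6.24 = 125.43 → 125
G: 0.87×49 + 0.13×187 = 42.63 + 24.31 = 66.94 → 67
B: 0.87×55 + 0.13×132 = 47.85 + 17.16 = 65.01 → 65
= RGB(125, 67, 65)


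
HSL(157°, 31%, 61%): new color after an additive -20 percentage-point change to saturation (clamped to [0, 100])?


Original S = 31%
Adjustment = -20 percentage points
New S = 31 + (-20) = 11
Clamp to [0, 100] → 11
= HSL(157°, 11%, 61%)


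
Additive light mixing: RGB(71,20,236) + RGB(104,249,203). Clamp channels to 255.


Additive: each channel = min(255, C₁+C₂)
R: 71+104 = 175 → 175
G: 20+249 = 269 → 255
B: 236+203 = 439 → 255
= RGB(175, 255, 255)


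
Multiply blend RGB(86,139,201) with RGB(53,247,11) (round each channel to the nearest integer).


Multiply: C = A×B/255, rounded to nearest integer
R: 86×53/255 = 4558/255 ≈ 17.875 → 18
G: 139×247/255 = 34333/255 ≈ 134.639 → 135
B: 201×11/255 = 2211/255 ≈ 8.671 → 9
= RGB(18, 135, 9)


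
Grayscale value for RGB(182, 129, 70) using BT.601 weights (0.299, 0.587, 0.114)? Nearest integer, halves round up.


Gray = 0.299×R + 0.587×G + 0.114×B
Gray = 0.299×182 + 0.587×129 + 0.114×70
Gray = 54.418 + 75.723 + 7.980
Gray = 138.121 → round half up → 138
Gray = 138


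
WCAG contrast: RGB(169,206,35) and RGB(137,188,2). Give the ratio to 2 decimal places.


Linearize each sRGB channel c=v/255: c/12.92 if c ≤ 0.04045 else ((c+0.055)/1.055)^2.4
L = 0.2126×R_lin + 0.7152×G_lin + 0.0722×B_lin
Color 1 (169,206,35):
  R=169: 169/255≈0.6627 > 0.04045 → ((0.6627+0.055)/1.055)^2.4 ≈ 0.39676
  G=206: 206/255≈0.8078 > 0.04045 → ((0.8078+0.055)/1.055)^2.4 ≈ 0.61721
  B=35: 35/255≈0.1373 > 0.04045 → ((0.1373+0.055)/1.055)^2.4 ≈ 0.01681
  L1 = 0.2126×0.39676 + 0.7152×0.61721 + 0.0722×0.01681 ≈ 0.52699
Color 2 (137,188,2):
  R=137: 137/255≈0.5373 > 0.04045 → ((0.5373+0.055)/1.055)^2.4 ≈ 0.25016
  G=188: 188/255≈0.7373 > 0.04045 → ((0.7373+0.055)/1.055)^2.4 ≈ 0.50289
  B=2: 2/255≈0.0078 ≤ 0.04045 → 0.0078/12.92 ≈ 0.00061
  L2 = 0.2126×0.25016 + 0.7152×0.50289 + 0.0722×0.00061 ≈ 0.41289
Lighter = 0.52699, Darker = 0.41289
Ratio = (L_lighter + 0.05) / (L_darker + 0.05)
Ratio = (0.52699 + 0.05) / (0.41289 + 0.05) = 0.57699 / 0.46289 ≈ 1.2465
Ratio ≈ 1.25:1


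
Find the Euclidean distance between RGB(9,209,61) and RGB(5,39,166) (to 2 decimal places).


d = √[(R₁-R₂)² + (G₁-G₂)² + (B₁-B₂)²]
d = √[(9-5)² + (209-39)² + (61-166)²]
d = √[16 + 28900 + 11025]
d = √39941
d ≈ 199.85


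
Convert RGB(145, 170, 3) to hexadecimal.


R = 145 → 91 (hex)
G = 170 → AA (hex)
B = 3 → 03 (hex)
Hex = #91AA03


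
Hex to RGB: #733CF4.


73 → 115 (R)
3C → 60 (G)
F4 → 244 (B)
= RGB(115, 60, 244)


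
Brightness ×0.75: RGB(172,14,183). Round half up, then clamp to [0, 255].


Multiply each channel by 0.75, round half up, clamp to [0, 255]
R: 172×0.75 = 129
G: 14×0.75 = 10.5 → round → 11
B: 183×0.75 = 137.25 → round → 137
= RGB(129, 11, 137)


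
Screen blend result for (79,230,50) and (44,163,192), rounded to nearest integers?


Screen: C = 255 - (255-A)×(255-B)/255, rounded to nearest integer
R: 255 - (255-79)×(255-44)/255 = 255 - 37136/255 ≈ 255 - 145.631 = 109.369 → 109
G: 255 - (255-230)×(255-163)/255 = 255 - 2300/255 ≈ 255 - 9.020 = 245.980 → 246
B: 255 - (255-50)×(255-192)/255 = 255 - 12915/255 ≈ 255 - 50.647 = 204.353 → 204
= RGB(109, 246, 204)


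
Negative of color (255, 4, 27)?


Invert: (255-R, 255-G, 255-B)
R: 255-255 = 0
G: 255-4 = 251
B: 255-27 = 228
= RGB(0, 251, 228)


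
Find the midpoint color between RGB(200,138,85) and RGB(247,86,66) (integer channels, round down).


Midpoint: each channel = ⌊(C₁+C₂)/2⌋
R: ⌊(200+247)/2⌋ = 223
G: ⌊(138+86)/2⌋ = 112
B: ⌊(85+66)/2⌋ = 75
= RGB(223, 112, 75)


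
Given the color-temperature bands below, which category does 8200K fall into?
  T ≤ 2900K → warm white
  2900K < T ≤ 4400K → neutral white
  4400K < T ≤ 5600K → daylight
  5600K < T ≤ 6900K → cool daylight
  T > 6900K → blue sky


Temperature: 8200K
8200K > 6900K → blue sky
Classification: blue sky


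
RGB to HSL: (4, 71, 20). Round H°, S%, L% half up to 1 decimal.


Normalize: R'=4/255≈0.0157, G'=71/255≈0.2784, B'=20/255≈0.0784
Max=71/255, Min=4/255, Δ=Max-Min=67/255
L = (Max+Min)/2 = (71+4)/510 = 75/510 = 0.14705… → L = 14.7%
L ≤ 0.5 → S = Δ/(Max+Min) = 67/(71+4) = 67/75 = 0.89333… → S = 89.3%
(the 1/255 factors cancel in S and H, so raw channel differences can be used)
Max is G' → H = 60 × ((B-R)/Δ + 2) = 60 × ((20-4)/67 + 2)
  16/67 + 2 = 0.2388… + 2 = 2.2388…
  H = 60 × 2.2388… = 134.328…° → H = 134.3°
= HSL(134.3°, 89.3%, 14.7%)


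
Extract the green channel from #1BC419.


Color: #1BC419
R = 1B = 27
G = C4 = 196
B = 19 = 25
Green = 196


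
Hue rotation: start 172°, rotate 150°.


New hue = (H + rotation) mod 360
New hue = (172 + 150) mod 360
= 322 mod 360
= 322°


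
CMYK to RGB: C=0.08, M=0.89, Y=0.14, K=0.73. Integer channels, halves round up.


R = 255 × (1-C) × (1-K) = 255 × 0.92 × 0.27 = 63.342 → 63
G = 255 × (1-M) × (1-K) = 255 × 0.11 × 0.27 = 7.5735 → 8
B = 255 × (1-Y) × (1-K) = 255 × 0.86 × 0.27 = 59.211 → 59
= RGB(63, 8, 59)


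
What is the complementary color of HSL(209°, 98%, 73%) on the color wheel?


Complement = opposite side of color wheel = hue + 180°
H' = (209 + 180) mod 360 = 29°
S and L unchanged.
= HSL(29°, 98%, 73%)


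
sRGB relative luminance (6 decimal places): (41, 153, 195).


Linearize each channel (sRGB transfer function): c = v/255; c_lin = c/12.92 if c ≤ 0.04045, else ((c+0.055)/1.055)^2.4
  R: 41/255 ≈ 0.160784 > 0.04045 → ((0.160784+0.055)/1.055)^2.4 ≈ 0.022174
  G: 153/255 ≈ 0.600000 > 0.04045 → ((0.600000+0.055)/1.055)^2.4 ≈ 0.318547
  B: 195/255 ≈ 0.764706 > 0.04045 → ((0.764706+0.055)/1.055)^2.4 ≈ 0.545724
R_lin = 0.022174, G_lin = 0.318547, B_lin = 0.545724
L = 0.2126×R + 0.7152×G + 0.0722×B
L = 0.2126×0.022174 + 0.7152×0.318547 + 0.0722×0.545724
L ≈ 0.271940


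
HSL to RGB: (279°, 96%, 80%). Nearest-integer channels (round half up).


H=279°, S=0.96, L=0.80
C = (1-|2L-1|)×S = (1-|0.60|)×0.96 = 0.384
H' = H/60 = 279/60 ≈ 4.6500; X = C×(1-|H' mod 2 - 1|) = 0.2496
m = L - C/2 = 0.80 - 0.192 = 0.608
Sector ⌊H'⌋ = 4 → (R',G',B') = (0.2496, 0.0, 0.384)
RGB = ((R'+m)×255, (G'+m)×255, (B'+m)×255) = (218.688, 155.04, 252.96)
Round half up → RGB(219, 155, 253)


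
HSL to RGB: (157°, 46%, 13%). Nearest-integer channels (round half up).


H=157°, S=0.46, L=0.13
C = (1-|2L-1|)×S = (1-|-0.74|)×0.46 = 0.1196
H' = H/60 = 157/60 ≈ 2.6167; X = C×(1-|H' mod 2 - 1|) ≈ 0.0738
m = L - C/2 = 0.13 - 0.0598 = 0.0702
Sector ⌊H'⌋ = 2 → (R',G',B') = (0.0, 0.1196, ≈0.0738)
RGB = ((R'+m)×255, (G'+m)×255, (B'+m)×255) = (17.901, 48.399, 36.7081)
Round half up → RGB(18, 48, 37)


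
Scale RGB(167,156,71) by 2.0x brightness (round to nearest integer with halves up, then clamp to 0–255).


Multiply each channel by 2.0, round half up, clamp to [0, 255]
R: 167×2.0 = 334 → clamp → 255
G: 156×2.0 = 312 → clamp → 255
B: 71×2.0 = 142
= RGB(255, 255, 142)


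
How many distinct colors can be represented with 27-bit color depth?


Colors = 2^bits = 2^27
= 134,217,728 colors


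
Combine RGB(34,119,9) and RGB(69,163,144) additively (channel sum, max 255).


Additive: each channel = min(255, C₁+C₂)
R: 34+69 = 103 → 103
G: 119+163 = 282 → 255
B: 9+144 = 153 → 153
= RGB(103, 255, 153)


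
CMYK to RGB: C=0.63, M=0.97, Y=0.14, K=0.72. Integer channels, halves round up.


R = 255 × (1-C) × (1-K) = 255 × 0.37 × 0.28 = 26.418 → 26
G = 255 × (1-M) × (1-K) = 255 × 0.03 × 0.28 = 2.142 → 2
B = 255 × (1-Y) × (1-K) = 255 × 0.86 × 0.28 = 61.404 → 61
= RGB(26, 2, 61)


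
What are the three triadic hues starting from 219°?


Triadic: equally spaced at 120° intervals
H1 = 219°
H2 = (219 + 120) mod 360 = 339°
H3 = (219 + 240) mod 360 = 99°
Triadic = 219°, 339°, 99°


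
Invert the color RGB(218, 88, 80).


Invert: (255-R, 255-G, 255-B)
R: 255-218 = 37
G: 255-88 = 167
B: 255-80 = 175
= RGB(37, 167, 175)


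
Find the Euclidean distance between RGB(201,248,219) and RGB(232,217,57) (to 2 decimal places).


d = √[(R₁-R₂)² + (G₁-G₂)² + (B₁-B₂)²]
d = √[(201-232)² + (248-217)² + (219-57)²]
d = √[961 + 961 + 26244]
d = √28166
d ≈ 167.83


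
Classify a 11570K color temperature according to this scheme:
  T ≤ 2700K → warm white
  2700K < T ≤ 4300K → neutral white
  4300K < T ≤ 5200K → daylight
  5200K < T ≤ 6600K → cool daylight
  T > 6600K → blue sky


Temperature: 11570K
11570K > 6600K → blue sky
Classification: blue sky


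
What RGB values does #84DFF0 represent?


84 → 132 (R)
DF → 223 (G)
F0 → 240 (B)
= RGB(132, 223, 240)


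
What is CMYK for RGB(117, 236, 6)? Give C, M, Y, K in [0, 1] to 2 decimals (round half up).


R'=117/255≈0.4588, G'=236/255≈0.9255, B'=6/255≈0.0235
K = 1 - max(R',G',B') = 1 - 236/255 = 19/255 = 0.07450… → 0.07
(1-R'-K)/(1-K) simplifies to (max-R)/max with max = 236:
C = (236-117)/236 = 119/236 = 0.50423… → 0.50
M = (236-236)/236 = 0/236 = 0 → 0.00
Y = (236-6)/236 = 230/236 = 0.97457… → 0.97
= CMYK(0.50, 0.00, 0.97, 0.07)


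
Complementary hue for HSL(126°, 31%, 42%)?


Complement = opposite side of color wheel = hue + 180°
H' = (126 + 180) mod 360 = 306°
S and L unchanged.
= HSL(306°, 31%, 42%)


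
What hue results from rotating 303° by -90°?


New hue = (H + rotation) mod 360
New hue = (303 -90) mod 360
= 213 mod 360
= 213°


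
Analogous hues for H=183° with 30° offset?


Base hue: 183°
Left analog: (183 - 30) mod 360 = 153°
Right analog: (183 + 30) mod 360 = 213°
Analogous hues = 153° and 213°


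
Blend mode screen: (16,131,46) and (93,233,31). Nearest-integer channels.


Screen: C = 255 - (255-A)×(255-B)/255, rounded to nearest integer
R: 255 - (255-16)×(255-93)/255 = 255 - 38718/255 ≈ 255 - 151.835 = 103.165 → 103
G: 255 - (255-131)×(255-233)/255 = 255 - 2728/255 ≈ 255 - 10.698 = 244.302 → 244
B: 255 - (255-46)×(255-31)/255 = 255 - 46816/255 ≈ 255 - 183.592 = 71.408 → 71
= RGB(103, 244, 71)


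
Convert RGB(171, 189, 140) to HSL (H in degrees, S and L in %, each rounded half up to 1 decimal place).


Normalize: R'=171/255≈0.6706, G'=189/255≈0.7412, B'=140/255≈0.5490
Max=189/255, Min=140/255, Δ=Max-Min=49/255
L = (Max+Min)/2 = (189+140)/510 = 329/510 = 0.64509… → L = 64.5%
L > 0.5 → S = Δ/(2-Max-Min) = 49/(510-189-140) = 49/181 = 0.27071… → S = 27.1%
(the 1/255 factors cancel in S and H, so raw channel differences can be used)
Max is G' → H = 60 × ((B-R)/Δ + 2) = 60 × ((140-171)/49 + 2)
  -31/49 + 2 = -0.6326… + 2 = 1.3673…
  H = 60 × 1.3673… = 82.040…° → H = 82.0°
= HSL(82.0°, 27.1%, 64.5%)


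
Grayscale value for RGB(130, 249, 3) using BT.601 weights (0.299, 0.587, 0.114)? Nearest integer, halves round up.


Gray = 0.299×R + 0.587×G + 0.114×B
Gray = 0.299×130 + 0.587×249 + 0.114×3
Gray = 38.870 + 146.163 + 0.342
Gray = 185.375 → round half up → 185
Gray = 185


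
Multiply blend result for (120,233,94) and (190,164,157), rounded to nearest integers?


Multiply: C = A×B/255, rounded to nearest integer
R: 120×190/255 = 22800/255 ≈ 89.412 → 89
G: 233×164/255 = 38212/255 ≈ 149.851 → 150
B: 94×157/255 = 14758/255 ≈ 57.875 → 58
= RGB(89, 150, 58)


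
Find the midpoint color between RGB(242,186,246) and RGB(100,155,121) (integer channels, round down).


Midpoint: each channel = ⌊(C₁+C₂)/2⌋
R: ⌊(242+100)/2⌋ = 171
G: ⌊(186+155)/2⌋ = 170
B: ⌊(246+121)/2⌋ = 183
= RGB(171, 170, 183)


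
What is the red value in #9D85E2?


Color: #9D85E2
R = 9D = 157
G = 85 = 133
B = E2 = 226
Red = 157


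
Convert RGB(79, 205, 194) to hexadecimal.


R = 79 → 4F (hex)
G = 205 → CD (hex)
B = 194 → C2 (hex)
Hex = #4FCDC2


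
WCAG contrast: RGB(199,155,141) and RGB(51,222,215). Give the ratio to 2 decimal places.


Linearize each sRGB channel c=v/255: c/12.92 if c ≤ 0.04045 else ((c+0.055)/1.055)^2.4
L = 0.2126×R_lin + 0.7152×G_lin + 0.0722×B_lin
Color 1 (199,155,141):
  R=199: 199/255≈0.7804 > 0.04045 → ((0.7804+0.055)/1.055)^2.4 ≈ 0.57112
  G=155: 155/255≈0.6078 > 0.04045 → ((0.6078+0.055)/1.055)^2.4 ≈ 0.32778
  B=141: 141/255≈0.5529 > 0.04045 → ((0.5529+0.055)/1.055)^2.4 ≈ 0.26636
  L1 = 0.2126×0.57112 + 0.7152×0.32778 + 0.0722×0.26636 ≈ 0.37508
Color 2 (51,222,215):
  R=51: 51/255≈0.2000 > 0.04045 → ((0.2000+0.055)/1.055)^2.4 ≈ 0.03310
  G=222: 222/255≈0.8706 > 0.04045 → ((0.8706+0.055)/1.055)^2.4 ≈ 0.73046
  B=215: 215/255≈0.8431 > 0.04045 → ((0.8431+0.055)/1.055)^2.4 ≈ 0.67954
  L2 = 0.2126×0.03310 + 0.7152×0.73046 + 0.0722×0.67954 ≈ 0.57853
Lighter = 0.57853, Darker = 0.37508
Ratio = (L_lighter + 0.05) / (L_darker + 0.05)
Ratio = (0.57853 + 0.05) / (0.37508 + 0.05) = 0.62853 / 0.42508 ≈ 1.4786
Ratio ≈ 1.48:1


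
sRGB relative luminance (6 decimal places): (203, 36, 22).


Linearize each channel (sRGB transfer function): c = v/255; c_lin = c/12.92 if c ≤ 0.04045, else ((c+0.055)/1.055)^2.4
  R: 203/255 ≈ 0.796078 > 0.04045 → ((0.796078+0.055)/1.055)^2.4 ≈ 0.597202
  G: 36/255 ≈ 0.141176 > 0.04045 → ((0.141176+0.055)/1.055)^2.4 ≈ 0.017642
  B: 22/255 ≈ 0.086275 > 0.04045 → ((0.086275+0.055)/1.055)^2.4 ≈ 0.008023
R_lin = 0.597202, G_lin = 0.017642, B_lin = 0.008023
L = 0.2126×R + 0.7152×G + 0.0722×B
L = 0.2126×0.597202 + 0.7152×0.017642 + 0.0722×0.008023
L ≈ 0.140162


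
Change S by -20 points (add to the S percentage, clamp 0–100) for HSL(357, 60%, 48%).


Original S = 60%
Adjustment = -20 percentage points
New S = 60 + (-20) = 40
Clamp to [0, 100] → 40
= HSL(357°, 40%, 48%)


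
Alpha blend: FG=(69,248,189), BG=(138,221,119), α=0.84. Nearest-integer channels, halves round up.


C = α×F + (1-α)×B, with 1-α = 0.16
R: 0.84×69 + 0.16×138 = 57.96 + 22.08 = 80.04 → 80
G: 0.84×248 + 0.16×221 = 208.32 + 35.36 = 243.68 → 244
B: 0.84×189 + 0.16×119 = 158.76 + 19.04 = 177.80 → 178
= RGB(80, 244, 178)


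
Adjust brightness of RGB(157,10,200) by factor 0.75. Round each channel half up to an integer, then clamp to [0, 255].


Multiply each channel by 0.75, round half up, clamp to [0, 255]
R: 157×0.75 = 117.75 → round → 118
G: 10×0.75 = 7.5 → round → 8
B: 200×0.75 = 150
= RGB(118, 8, 150)


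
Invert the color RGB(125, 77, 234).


Invert: (255-R, 255-G, 255-B)
R: 255-125 = 130
G: 255-77 = 178
B: 255-234 = 21
= RGB(130, 178, 21)


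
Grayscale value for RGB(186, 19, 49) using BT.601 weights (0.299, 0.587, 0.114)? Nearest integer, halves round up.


Gray = 0.299×R + 0.587×G + 0.114×B
Gray = 0.299×186 + 0.587×19 + 0.114×49
Gray = 55.614 + 11.153 + 5.586
Gray = 72.353 → round half up → 72
Gray = 72


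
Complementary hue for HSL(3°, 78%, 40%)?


Complement = opposite side of color wheel = hue + 180°
H' = (3 + 180) mod 360 = 183°
S and L unchanged.
= HSL(183°, 78%, 40%)


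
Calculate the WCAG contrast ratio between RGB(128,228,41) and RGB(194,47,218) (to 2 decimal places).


Linearize each sRGB channel c=v/255: c/12.92 if c ≤ 0.04045 else ((c+0.055)/1.055)^2.4
L = 0.2126×R_lin + 0.7152×G_lin + 0.0722×B_lin
Color 1 (128,228,41):
  R=128: 128/255≈0.5020 > 0.04045 → ((0.5020+0.055)/1.055)^2.4 ≈ 0.21586
  G=228: 228/255≈0.8941 > 0.04045 → ((0.8941+0.055)/1.055)^2.4 ≈ 0.77582
  B=41: 41/255≈0.1608 > 0.04045 → ((0.1608+0.055)/1.055)^2.4 ≈ 0.02217
  L1 = 0.2126×0.21586 + 0.7152×0.77582 + 0.0722×0.02217 ≈ 0.60236
Color 2 (194,47,218):
  R=194: 194/255≈0.7608 > 0.04045 → ((0.7608+0.055)/1.055)^2.4 ≈ 0.53948
  G=47: 47/255≈0.1843 > 0.04045 → ((0.1843+0.055)/1.055)^2.4 ≈ 0.02843
  B=218: 218/255≈0.8549 > 0.04045 → ((0.8549+0.055)/1.055)^2.4 ≈ 0.70110
  L2 = 0.2126×0.53948 + 0.7152×0.02843 + 0.0722×0.70110 ≈ 0.18564
Lighter = 0.60236, Darker = 0.18564
Ratio = (L_lighter + 0.05) / (L_darker + 0.05)
Ratio = (0.60236 + 0.05) / (0.18564 + 0.05) = 0.65236 / 0.23564 ≈ 2.7684
Ratio ≈ 2.77:1


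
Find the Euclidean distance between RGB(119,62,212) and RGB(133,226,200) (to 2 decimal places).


d = √[(R₁-R₂)² + (G₁-G₂)² + (B₁-B₂)²]
d = √[(119-133)² + (62-226)² + (212-200)²]
d = √[196 + 26896 + 144]
d = √27236
d ≈ 165.03


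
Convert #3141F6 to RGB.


31 → 49 (R)
41 → 65 (G)
F6 → 246 (B)
= RGB(49, 65, 246)


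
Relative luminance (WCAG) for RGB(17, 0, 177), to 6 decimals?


Linearize each channel (sRGB transfer function): c = v/255; c_lin = c/12.92 if c ≤ 0.04045, else ((c+0.055)/1.055)^2.4
  R: 17/255 ≈ 0.066667 > 0.04045 → ((0.066667+0.055)/1.055)^2.4 ≈ 0.005605
  G: 0/255 ≈ 0.000000 ≤ 0.04045 → 0.000000/12.92 ≈ 0.000000
  B: 177/255 ≈ 0.694118 > 0.04045 → ((0.694118+0.055)/1.055)^2.4 ≈ 0.439657
R_lin = 0.005605, G_lin = 0.000000, B_lin = 0.439657
L = 0.2126×R + 0.7152×G + 0.0722×B
L = 0.2126×0.005605 + 0.7152×0.000000 + 0.0722×0.439657
L ≈ 0.032935


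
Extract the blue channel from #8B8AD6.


Color: #8B8AD6
R = 8B = 139
G = 8A = 138
B = D6 = 214
Blue = 214


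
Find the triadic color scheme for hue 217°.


Triadic: equally spaced at 120° intervals
H1 = 217°
H2 = (217 + 120) mod 360 = 337°
H3 = (217 + 240) mod 360 = 97°
Triadic = 217°, 337°, 97°


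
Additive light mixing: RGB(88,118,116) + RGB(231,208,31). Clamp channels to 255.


Additive: each channel = min(255, C₁+C₂)
R: 88+231 = 319 → 255
G: 118+208 = 326 → 255
B: 116+31 = 147 → 147
= RGB(255, 255, 147)


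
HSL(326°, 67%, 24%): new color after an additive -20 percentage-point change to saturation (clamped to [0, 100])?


Original S = 67%
Adjustment = -20 percentage points
New S = 67 + (-20) = 47
Clamp to [0, 100] → 47
= HSL(326°, 47%, 24%)


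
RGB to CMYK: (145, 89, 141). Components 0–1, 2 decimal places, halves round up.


R'=145/255≈0.5686, G'=89/255≈0.3490, B'=141/255≈0.5529
K = 1 - max(R',G',B') = 1 - 145/255 = 110/255 = 0.43137… → 0.43
(1-R'-K)/(1-K) simplifies to (max-R)/max with max = 145:
C = (145-145)/145 = 0/145 = 0 → 0.00
M = (145-89)/145 = 56/145 = 0.38620… → 0.39
Y = (145-141)/145 = 4/145 = 0.02758… → 0.03
= CMYK(0.00, 0.39, 0.03, 0.43)


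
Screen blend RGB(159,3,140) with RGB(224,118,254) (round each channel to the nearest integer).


Screen: C = 255 - (255-A)×(255-B)/255, rounded to nearest integer
R: 255 - (255-159)×(255-224)/255 = 255 - 2976/255 ≈ 255 - 11.671 = 243.329 → 243
G: 255 - (255-3)×(255-118)/255 = 255 - 34524/255 ≈ 255 - 135.388 = 119.612 → 120
B: 255 - (255-140)×(255-254)/255 = 255 - 115/255 ≈ 255 - 0.451 = 254.549 → 255
= RGB(243, 120, 255)
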